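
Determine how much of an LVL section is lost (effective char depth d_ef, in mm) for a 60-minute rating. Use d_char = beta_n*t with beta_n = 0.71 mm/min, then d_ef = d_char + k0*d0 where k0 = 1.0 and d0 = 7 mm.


d_char = 0.71 * 60 = 42.6 mm
d_ef = 42.6 + 1.0*7 = 49.6 mm

49.6 mm


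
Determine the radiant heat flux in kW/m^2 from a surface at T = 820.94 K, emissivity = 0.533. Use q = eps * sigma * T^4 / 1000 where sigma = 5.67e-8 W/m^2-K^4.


T^4 = 4.5420e+11
q = 0.533 * 5.67e-8 * 4.5420e+11 / 1000 = 13.726 kW/m^2

13.726 kW/m^2


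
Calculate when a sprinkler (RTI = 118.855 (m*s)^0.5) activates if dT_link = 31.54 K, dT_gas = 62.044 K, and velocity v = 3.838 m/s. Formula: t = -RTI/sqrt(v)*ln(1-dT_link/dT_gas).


dT_link/dT_gas = 0.50835
ln(1 - 0.50835) = -0.70999
t = -118.855 / sqrt(3.838) * -0.70999 = 43.074 s

43.074 s


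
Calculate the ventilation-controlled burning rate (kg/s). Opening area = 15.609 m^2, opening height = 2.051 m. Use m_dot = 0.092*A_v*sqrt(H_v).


sqrt(H_v) = 1.4321
m_dot = 0.092 * 15.609 * 1.4321 = 2.0566 kg/s

2.0566 kg/s


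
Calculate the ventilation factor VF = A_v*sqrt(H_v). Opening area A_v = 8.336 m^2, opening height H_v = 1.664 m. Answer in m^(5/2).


sqrt(H_v) = 1.2900
VF = 8.336 * 1.2900 = 10.753 m^(5/2)

10.753 m^(5/2)


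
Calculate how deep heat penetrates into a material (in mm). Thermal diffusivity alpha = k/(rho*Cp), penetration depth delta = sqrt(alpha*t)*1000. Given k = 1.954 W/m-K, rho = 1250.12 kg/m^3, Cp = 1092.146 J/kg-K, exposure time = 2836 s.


alpha = 1.954 / (1250.12 * 1092.146) = 1.4312e-06 m^2/s
alpha * t = 0.0040588
delta = sqrt(0.0040588) * 1000 = 63.709 mm

63.709 mm


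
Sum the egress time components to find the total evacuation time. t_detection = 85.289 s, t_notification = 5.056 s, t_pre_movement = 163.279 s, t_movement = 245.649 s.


Total = 85.289 + 5.056 + 163.279 + 245.649 = 499.273 s

499.273 s


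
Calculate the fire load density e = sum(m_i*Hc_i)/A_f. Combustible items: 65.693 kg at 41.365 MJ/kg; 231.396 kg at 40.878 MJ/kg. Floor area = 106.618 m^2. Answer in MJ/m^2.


Total energy = 65.693*41.365 + 231.396*40.878
= 2717.391 + 9459.006
= 12176.40 MJ
e = 12176.40 / 106.618 = 114.21 MJ/m^2

114.21 MJ/m^2


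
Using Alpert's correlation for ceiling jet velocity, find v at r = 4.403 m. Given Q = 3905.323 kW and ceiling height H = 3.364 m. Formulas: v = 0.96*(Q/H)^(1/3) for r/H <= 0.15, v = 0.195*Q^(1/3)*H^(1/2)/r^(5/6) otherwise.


r/H = 4.403 / 3.364 = 1.3089
r/H > 0.15, so v = 0.195*Q^(1/3)*H^(1/2)/r^(5/6)
Q^(1/3) = 15.748
H^(1/2) = 1.8341
r^(5/6) = 3.4392
v = 0.195 * 15.748 * 1.8341 / 3.4392 = 1.6377 m/s

1.6377 m/s


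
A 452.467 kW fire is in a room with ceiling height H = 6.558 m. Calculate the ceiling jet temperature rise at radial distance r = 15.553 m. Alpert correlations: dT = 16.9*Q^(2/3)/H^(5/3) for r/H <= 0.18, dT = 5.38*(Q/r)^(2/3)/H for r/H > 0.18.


r/H = 15.553 / 6.558 = 2.3716
r/H > 0.18, so dT = 5.38*(Q/r)^(2/3)/H
Q/r = 29.092
(Q/r)^(2/3) = 9.4591
dT = 5.38 * 9.4591 / 6.558 = 7.7600 K

7.7600 K


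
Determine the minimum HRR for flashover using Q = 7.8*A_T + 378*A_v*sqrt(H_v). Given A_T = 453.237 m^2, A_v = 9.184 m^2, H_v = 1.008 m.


7.8*A_T = 3535.2
sqrt(H_v) = 1.0040
378*A_v*sqrt(H_v) = 3485.4
Q = 3535.2 + 3485.4 = 7020.7 kW

7020.7 kW


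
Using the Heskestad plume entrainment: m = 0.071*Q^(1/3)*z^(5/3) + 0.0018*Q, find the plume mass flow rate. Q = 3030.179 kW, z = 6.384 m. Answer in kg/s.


Q^(1/3) = 14.471
z^(5/3) = 21.970
First term = 0.071 * 14.471 * 21.970 = 22.572
Second term = 0.0018 * 3030.179 = 5.4543
m = 28.026 kg/s

28.026 kg/s


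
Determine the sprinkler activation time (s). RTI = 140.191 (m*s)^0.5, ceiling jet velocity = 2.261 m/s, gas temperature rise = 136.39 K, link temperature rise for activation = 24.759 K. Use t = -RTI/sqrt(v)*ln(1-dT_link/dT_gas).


dT_link/dT_gas = 0.18153
ln(1 - 0.18153) = -0.20032
t = -140.191 / sqrt(2.261) * -0.20032 = 18.676 s

18.676 s


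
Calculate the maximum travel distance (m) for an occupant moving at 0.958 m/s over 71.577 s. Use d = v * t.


d = 0.958 * 71.577 = 68.571 m

68.571 m


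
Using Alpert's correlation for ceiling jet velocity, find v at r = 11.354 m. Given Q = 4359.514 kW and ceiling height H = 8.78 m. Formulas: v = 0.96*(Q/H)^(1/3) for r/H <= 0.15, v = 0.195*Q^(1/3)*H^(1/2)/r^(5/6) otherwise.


r/H = 11.354 / 8.78 = 1.2932
r/H > 0.15, so v = 0.195*Q^(1/3)*H^(1/2)/r^(5/6)
Q^(1/3) = 16.336
H^(1/2) = 2.9631
r^(5/6) = 7.5734
v = 0.195 * 16.336 * 2.9631 / 7.5734 = 1.2463 m/s

1.2463 m/s


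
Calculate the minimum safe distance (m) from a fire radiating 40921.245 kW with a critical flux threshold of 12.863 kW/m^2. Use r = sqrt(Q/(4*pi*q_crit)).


4*pi*q_crit = 161.64
Q/(4*pi*q_crit) = 253.16
r = sqrt(253.16) = 15.911 m

15.911 m


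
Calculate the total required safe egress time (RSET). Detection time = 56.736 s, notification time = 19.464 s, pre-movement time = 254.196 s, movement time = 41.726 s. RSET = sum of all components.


Total = 56.736 + 19.464 + 254.196 + 41.726 = 372.122 s

372.122 s


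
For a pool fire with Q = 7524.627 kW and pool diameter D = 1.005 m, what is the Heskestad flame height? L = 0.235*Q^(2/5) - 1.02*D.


Q^(2/5) = 35.530
0.235 * Q^(2/5) = 8.3495
1.02 * D = 1.0251
L = 7.3244 m

7.3244 m


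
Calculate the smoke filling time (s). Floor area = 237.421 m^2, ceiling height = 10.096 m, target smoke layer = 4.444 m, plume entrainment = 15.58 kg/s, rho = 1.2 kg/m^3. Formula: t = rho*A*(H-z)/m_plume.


H - z = 5.652 m
t = 1.2 * 237.421 * 5.652 / 15.58 = 103.36 s

103.36 s


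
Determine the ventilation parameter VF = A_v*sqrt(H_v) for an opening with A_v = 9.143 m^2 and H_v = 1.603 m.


sqrt(H_v) = 1.2661
VF = 9.143 * 1.2661 = 11.576 m^(5/2)

11.576 m^(5/2)


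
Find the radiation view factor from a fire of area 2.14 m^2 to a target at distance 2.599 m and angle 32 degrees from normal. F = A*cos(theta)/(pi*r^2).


cos(32 deg) = 0.84805
pi*r^2 = 21.221
F = 2.14 * 0.84805 / 21.221 = 0.085521

0.085521


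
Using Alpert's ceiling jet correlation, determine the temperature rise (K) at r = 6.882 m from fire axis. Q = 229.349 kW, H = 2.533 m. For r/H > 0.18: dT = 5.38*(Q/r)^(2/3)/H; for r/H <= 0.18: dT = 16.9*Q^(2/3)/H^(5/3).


r/H = 6.882 / 2.533 = 2.7169
r/H > 0.18, so dT = 5.38*(Q/r)^(2/3)/H
Q/r = 33.326
(Q/r)^(2/3) = 10.356
dT = 5.38 * 10.356 / 2.533 = 21.996 K

21.996 K


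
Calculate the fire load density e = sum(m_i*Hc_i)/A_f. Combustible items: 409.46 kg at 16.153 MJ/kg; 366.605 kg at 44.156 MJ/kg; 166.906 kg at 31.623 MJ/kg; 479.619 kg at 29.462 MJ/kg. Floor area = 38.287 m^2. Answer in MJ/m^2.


Total energy = 409.46*16.153 + 366.605*44.156 + 166.906*31.623 + 479.619*29.462
= 6614.007 + 16187.81 + 5278.068 + 14130.53
= 42210.42 MJ
e = 42210.42 / 38.287 = 1102.5 MJ/m^2

1102.5 MJ/m^2


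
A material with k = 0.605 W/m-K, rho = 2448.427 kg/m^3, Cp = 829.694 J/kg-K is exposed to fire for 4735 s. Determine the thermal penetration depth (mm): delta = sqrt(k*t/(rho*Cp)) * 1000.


alpha = 0.605 / (2448.427 * 829.694) = 2.9782e-07 m^2/s
alpha * t = 0.0014102
delta = sqrt(0.0014102) * 1000 = 37.552 mm

37.552 mm


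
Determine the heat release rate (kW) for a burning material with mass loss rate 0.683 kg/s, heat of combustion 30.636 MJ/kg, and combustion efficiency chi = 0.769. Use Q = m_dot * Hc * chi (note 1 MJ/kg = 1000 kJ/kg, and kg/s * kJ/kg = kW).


Hc = 30.636 MJ/kg = 30.636 * 1000 kJ/kg = 30636 kJ/kg
Q = 0.683 kg/s * 30636 kJ/kg * 0.769 = 16091 kW

16091 kW


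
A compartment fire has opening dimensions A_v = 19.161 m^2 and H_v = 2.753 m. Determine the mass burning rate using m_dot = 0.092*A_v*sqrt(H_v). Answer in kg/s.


sqrt(H_v) = 1.6592
m_dot = 0.092 * 19.161 * 1.6592 = 2.9249 kg/s

2.9249 kg/s


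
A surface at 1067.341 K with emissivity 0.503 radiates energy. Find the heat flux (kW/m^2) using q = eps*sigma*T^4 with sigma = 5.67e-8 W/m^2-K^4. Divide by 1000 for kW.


T^4 = 1.2978e+12
q = 0.503 * 5.67e-8 * 1.2978e+12 / 1000 = 37.014 kW/m^2

37.014 kW/m^2


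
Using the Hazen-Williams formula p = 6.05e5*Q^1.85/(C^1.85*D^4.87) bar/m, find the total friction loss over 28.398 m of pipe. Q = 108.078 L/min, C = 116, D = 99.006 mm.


Q^1.85 = 5786.5
C^1.85 = 6595.5
D^4.87 = 5.2345e+09
p/m = 0.00010140 bar/m
p_total = 0.00010140 * 28.398 = 0.0028796 bar

0.0028796 bar


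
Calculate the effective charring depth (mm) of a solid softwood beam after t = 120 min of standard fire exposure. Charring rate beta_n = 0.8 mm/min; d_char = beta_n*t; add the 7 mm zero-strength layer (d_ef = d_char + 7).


d_char = 0.8 * 120 = 96 mm
d_ef = 96 + 1.0*7 = 103 mm

103 mm


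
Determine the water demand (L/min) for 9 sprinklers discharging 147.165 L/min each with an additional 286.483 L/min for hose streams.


Sprinkler demand = 9 * 147.165 = 1324.485 L/min
Total = 1324.485 + 286.483 = 1610.968 L/min

1610.968 L/min


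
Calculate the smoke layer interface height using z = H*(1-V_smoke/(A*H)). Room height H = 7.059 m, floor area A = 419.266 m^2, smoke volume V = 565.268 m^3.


V/(A*H) = 0.19099
1 - 0.19099 = 0.80901
z = 7.059 * 0.80901 = 5.7108 m

5.7108 m


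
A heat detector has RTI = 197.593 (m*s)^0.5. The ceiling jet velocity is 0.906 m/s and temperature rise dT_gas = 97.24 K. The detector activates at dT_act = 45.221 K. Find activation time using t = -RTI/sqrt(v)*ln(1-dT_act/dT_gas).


dT_act/dT_gas = 0.46505
ln(1 - 0.46505) = -0.62557
t = -197.593 / sqrt(0.906) * -0.62557 = 129.86 s

129.86 s


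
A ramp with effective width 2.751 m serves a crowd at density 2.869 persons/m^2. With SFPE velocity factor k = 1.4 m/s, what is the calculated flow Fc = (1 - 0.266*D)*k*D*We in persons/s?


1 - 0.266*D = 1 - 0.266*2.869 = 0.23685
Fs = 0.23685 * 1.4 * 2.869 = 0.95132 persons/(s*m)
Fc = 0.95132 * 2.751 = 2.6171 persons/s

2.6171 persons/s


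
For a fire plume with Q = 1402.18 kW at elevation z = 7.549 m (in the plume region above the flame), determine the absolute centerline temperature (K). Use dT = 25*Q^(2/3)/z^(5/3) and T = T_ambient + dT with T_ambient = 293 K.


Q^(2/3) = 125.28
z^(5/3) = 29.050
dT = 25 * 125.28 / 29.050 = 107.81 K
T = 293 + 107.81 = 400.81 K

400.81 K


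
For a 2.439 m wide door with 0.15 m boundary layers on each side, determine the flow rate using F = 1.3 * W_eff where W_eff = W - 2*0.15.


W_eff = 2.439 - 0.30 = 2.139 m
F = 1.3 * 2.139 = 2.7807 persons/s

2.7807 persons/s


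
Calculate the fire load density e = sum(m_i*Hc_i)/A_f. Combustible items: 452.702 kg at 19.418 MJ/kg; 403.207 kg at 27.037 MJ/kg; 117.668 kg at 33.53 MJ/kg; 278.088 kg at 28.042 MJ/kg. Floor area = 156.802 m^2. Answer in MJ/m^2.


Total energy = 452.702*19.418 + 403.207*27.037 + 117.668*33.53 + 278.088*28.042
= 8790.567 + 10901.51 + 3945.408 + 7798.144
= 31435.63 MJ
e = 31435.63 / 156.802 = 200.48 MJ/m^2

200.48 MJ/m^2


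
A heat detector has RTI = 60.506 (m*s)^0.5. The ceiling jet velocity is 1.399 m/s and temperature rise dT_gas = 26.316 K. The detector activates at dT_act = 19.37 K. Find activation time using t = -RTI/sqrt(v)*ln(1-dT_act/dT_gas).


dT_act/dT_gas = 0.73605
ln(1 - 0.73605) = -1.3320
t = -60.506 / sqrt(1.399) * -1.3320 = 68.139 s

68.139 s


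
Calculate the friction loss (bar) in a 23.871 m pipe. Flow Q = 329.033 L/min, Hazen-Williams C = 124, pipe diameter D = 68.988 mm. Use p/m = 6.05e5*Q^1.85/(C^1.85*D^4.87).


Q^1.85 = 45383
C^1.85 = 7461.6
D^4.87 = 9.0121e+08
p/m = 0.0040831 bar/m
p_total = 0.0040831 * 23.871 = 0.097468 bar

0.097468 bar


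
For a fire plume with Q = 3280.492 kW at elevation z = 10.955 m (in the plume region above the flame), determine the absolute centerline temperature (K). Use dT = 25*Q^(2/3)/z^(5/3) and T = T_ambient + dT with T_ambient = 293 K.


Q^(2/3) = 220.78
z^(5/3) = 54.037
dT = 25 * 220.78 / 54.037 = 102.14 K
T = 293 + 102.14 = 395.14 K

395.14 K


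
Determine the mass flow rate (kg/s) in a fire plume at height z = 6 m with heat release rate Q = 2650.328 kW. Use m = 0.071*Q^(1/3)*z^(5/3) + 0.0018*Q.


Q^(1/3) = 13.839
z^(5/3) = 19.812
First term = 0.071 * 13.839 * 19.812 = 19.466
Second term = 0.0018 * 2650.328 = 4.7706
m = 24.237 kg/s

24.237 kg/s


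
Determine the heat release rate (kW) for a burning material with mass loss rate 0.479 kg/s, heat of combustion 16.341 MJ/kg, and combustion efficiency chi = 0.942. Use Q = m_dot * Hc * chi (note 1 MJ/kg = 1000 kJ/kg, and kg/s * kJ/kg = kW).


Hc = 16.341 MJ/kg = 16.341 * 1000 kJ/kg = 16341 kJ/kg
Q = 0.479 kg/s * 16341 kJ/kg * 0.942 = 7373.4 kW

7373.4 kW


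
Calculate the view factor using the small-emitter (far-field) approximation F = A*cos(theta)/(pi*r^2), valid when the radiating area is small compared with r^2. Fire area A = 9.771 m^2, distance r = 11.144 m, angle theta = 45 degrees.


cos(45 deg) = 0.70711
pi*r^2 = 390.15
F = 9.771 * 0.70711 / 390.15 = 0.017709

0.017709


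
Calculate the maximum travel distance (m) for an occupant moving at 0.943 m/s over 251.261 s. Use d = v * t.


d = 0.943 * 251.261 = 236.94 m

236.94 m


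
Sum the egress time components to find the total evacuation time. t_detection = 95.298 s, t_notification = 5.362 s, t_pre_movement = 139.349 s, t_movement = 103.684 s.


Total = 95.298 + 5.362 + 139.349 + 103.684 = 343.693 s

343.693 s


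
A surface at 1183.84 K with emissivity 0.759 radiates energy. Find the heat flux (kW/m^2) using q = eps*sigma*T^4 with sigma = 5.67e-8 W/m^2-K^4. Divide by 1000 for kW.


T^4 = 1.9641e+12
q = 0.759 * 5.67e-8 * 1.9641e+12 / 1000 = 84.527 kW/m^2

84.527 kW/m^2


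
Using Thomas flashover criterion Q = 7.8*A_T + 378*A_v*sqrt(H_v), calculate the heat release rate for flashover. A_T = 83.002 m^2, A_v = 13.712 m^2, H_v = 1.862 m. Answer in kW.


7.8*A_T = 647.42
sqrt(H_v) = 1.3646
378*A_v*sqrt(H_v) = 7072.7
Q = 647.42 + 7072.7 = 7720.1 kW

7720.1 kW


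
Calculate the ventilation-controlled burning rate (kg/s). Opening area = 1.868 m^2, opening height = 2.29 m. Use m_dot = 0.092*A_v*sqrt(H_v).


sqrt(H_v) = 1.5133
m_dot = 0.092 * 1.868 * 1.5133 = 0.26007 kg/s

0.26007 kg/s


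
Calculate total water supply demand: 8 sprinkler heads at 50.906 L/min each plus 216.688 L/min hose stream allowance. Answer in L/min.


Sprinkler demand = 8 * 50.906 = 407.248 L/min
Total = 407.248 + 216.688 = 623.936 L/min

623.936 L/min


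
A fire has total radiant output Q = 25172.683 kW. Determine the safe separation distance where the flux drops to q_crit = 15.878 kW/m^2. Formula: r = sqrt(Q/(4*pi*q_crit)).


4*pi*q_crit = 199.53
Q/(4*pi*q_crit) = 126.16
r = sqrt(126.16) = 11.232 m

11.232 m


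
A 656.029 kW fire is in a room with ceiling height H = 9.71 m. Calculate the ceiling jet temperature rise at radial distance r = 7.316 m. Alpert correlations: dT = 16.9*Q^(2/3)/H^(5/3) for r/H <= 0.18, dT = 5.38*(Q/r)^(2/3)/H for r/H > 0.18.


r/H = 7.316 / 9.71 = 0.75345
r/H > 0.18, so dT = 5.38*(Q/r)^(2/3)/H
Q/r = 89.670
(Q/r)^(2/3) = 20.034
dT = 5.38 * 20.034 / 9.71 = 11.100 K

11.100 K


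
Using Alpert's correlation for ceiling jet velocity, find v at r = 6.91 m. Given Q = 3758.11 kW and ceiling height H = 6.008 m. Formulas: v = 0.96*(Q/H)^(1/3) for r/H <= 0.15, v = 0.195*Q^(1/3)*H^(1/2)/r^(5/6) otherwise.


r/H = 6.91 / 6.008 = 1.1501
r/H > 0.15, so v = 0.195*Q^(1/3)*H^(1/2)/r^(5/6)
Q^(1/3) = 15.547
H^(1/2) = 2.4511
r^(5/6) = 5.0069
v = 0.195 * 15.547 * 2.4511 / 5.0069 = 1.4842 m/s

1.4842 m/s


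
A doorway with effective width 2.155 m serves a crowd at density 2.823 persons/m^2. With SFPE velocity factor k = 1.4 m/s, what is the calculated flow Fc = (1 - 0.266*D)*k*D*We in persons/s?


1 - 0.266*D = 1 - 0.266*2.823 = 0.24908
Fs = 0.24908 * 1.4 * 2.823 = 0.98442 persons/(s*m)
Fc = 0.98442 * 2.155 = 2.1214 persons/s

2.1214 persons/s


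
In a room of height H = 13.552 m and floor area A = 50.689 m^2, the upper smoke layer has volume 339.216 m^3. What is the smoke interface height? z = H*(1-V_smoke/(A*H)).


V/(A*H) = 0.49381
1 - 0.49381 = 0.50619
z = 13.552 * 0.50619 = 6.8599 m

6.8599 m


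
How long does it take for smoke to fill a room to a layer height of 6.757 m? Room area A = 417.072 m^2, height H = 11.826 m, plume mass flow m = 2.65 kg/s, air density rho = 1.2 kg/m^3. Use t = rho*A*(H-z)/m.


H - z = 5.069 m
t = 1.2 * 417.072 * 5.069 / 2.65 = 957.35 s

957.35 s


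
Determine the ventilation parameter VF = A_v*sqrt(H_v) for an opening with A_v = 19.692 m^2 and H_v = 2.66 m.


sqrt(H_v) = 1.6310
VF = 19.692 * 1.6310 = 32.117 m^(5/2)

32.117 m^(5/2)


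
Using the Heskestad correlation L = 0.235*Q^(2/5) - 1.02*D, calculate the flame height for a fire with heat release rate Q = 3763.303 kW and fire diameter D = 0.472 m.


Q^(2/5) = 26.929
0.235 * Q^(2/5) = 6.3284
1.02 * D = 0.48144
L = 5.8470 m

5.8470 m


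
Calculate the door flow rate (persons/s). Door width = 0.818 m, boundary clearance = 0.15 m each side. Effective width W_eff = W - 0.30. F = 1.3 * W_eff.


W_eff = 0.818 - 0.30 = 0.518 m
F = 1.3 * 0.518 = 0.67340 persons/s

0.67340 persons/s


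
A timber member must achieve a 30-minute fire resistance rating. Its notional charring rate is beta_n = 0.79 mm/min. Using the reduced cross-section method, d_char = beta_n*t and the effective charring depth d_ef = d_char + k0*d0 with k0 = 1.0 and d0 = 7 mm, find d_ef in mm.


d_char = 0.79 * 30 = 23.7 mm
d_ef = 23.7 + 1.0*7 = 30.7 mm

30.7 mm


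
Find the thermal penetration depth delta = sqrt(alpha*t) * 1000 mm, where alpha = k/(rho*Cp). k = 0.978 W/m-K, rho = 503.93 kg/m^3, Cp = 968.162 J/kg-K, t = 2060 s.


alpha = 0.978 / (503.93 * 968.162) = 2.0046e-06 m^2/s
alpha * t = 0.0041294
delta = sqrt(0.0041294) * 1000 = 64.260 mm

64.260 mm


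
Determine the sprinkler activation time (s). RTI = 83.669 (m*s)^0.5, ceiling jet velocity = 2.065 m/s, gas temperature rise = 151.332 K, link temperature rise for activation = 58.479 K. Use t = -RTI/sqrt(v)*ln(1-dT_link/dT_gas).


dT_link/dT_gas = 0.38643
ln(1 - 0.38643) = -0.48846
t = -83.669 / sqrt(2.065) * -0.48846 = 28.440 s

28.440 s


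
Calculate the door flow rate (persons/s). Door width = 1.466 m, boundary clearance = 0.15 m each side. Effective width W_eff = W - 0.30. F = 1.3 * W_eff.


W_eff = 1.466 - 0.30 = 1.166 m
F = 1.3 * 1.166 = 1.5158 persons/s

1.5158 persons/s


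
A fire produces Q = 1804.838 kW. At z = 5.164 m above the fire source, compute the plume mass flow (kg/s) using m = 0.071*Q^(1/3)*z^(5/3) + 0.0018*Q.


Q^(1/3) = 12.175
z^(5/3) = 15.428
First term = 0.071 * 12.175 * 15.428 = 13.337
Second term = 0.0018 * 1804.838 = 3.2487
m = 16.585 kg/s

16.585 kg/s


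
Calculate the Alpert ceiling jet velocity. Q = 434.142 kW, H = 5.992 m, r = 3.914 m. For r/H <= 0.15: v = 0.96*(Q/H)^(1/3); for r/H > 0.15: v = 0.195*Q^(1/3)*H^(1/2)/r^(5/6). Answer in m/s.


r/H = 3.914 / 5.992 = 0.65320
r/H > 0.15, so v = 0.195*Q^(1/3)*H^(1/2)/r^(5/6)
Q^(1/3) = 7.5720
H^(1/2) = 2.4479
r^(5/6) = 3.1178
v = 0.195 * 7.5720 * 2.4479 / 3.1178 = 1.1593 m/s

1.1593 m/s


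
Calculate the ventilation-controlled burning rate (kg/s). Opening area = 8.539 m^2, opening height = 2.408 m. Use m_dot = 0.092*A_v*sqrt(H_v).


sqrt(H_v) = 1.5518
m_dot = 0.092 * 8.539 * 1.5518 = 1.2191 kg/s

1.2191 kg/s


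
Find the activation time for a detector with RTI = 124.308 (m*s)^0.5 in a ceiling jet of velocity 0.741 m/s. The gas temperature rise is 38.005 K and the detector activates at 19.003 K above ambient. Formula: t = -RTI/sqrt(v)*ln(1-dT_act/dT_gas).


dT_act/dT_gas = 0.50001
ln(1 - 0.50001) = -0.69317
t = -124.308 / sqrt(0.741) * -0.69317 = 100.10 s

100.10 s


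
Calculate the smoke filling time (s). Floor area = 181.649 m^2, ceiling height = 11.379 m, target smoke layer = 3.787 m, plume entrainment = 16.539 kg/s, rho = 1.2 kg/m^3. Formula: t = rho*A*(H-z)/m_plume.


H - z = 7.592 m
t = 1.2 * 181.649 * 7.592 / 16.539 = 100.06 s

100.06 s


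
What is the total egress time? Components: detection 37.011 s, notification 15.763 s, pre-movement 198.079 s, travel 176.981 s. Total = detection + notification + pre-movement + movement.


Total = 37.011 + 15.763 + 198.079 + 176.981 = 427.834 s

427.834 s


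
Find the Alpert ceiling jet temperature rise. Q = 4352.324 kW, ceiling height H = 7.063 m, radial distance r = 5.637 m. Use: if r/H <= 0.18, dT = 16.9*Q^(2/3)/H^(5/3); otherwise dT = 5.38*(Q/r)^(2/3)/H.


r/H = 5.637 / 7.063 = 0.79810
r/H > 0.18, so dT = 5.38*(Q/r)^(2/3)/H
Q/r = 772.10
(Q/r)^(2/3) = 84.162
dT = 5.38 * 84.162 / 7.063 = 64.107 K

64.107 K


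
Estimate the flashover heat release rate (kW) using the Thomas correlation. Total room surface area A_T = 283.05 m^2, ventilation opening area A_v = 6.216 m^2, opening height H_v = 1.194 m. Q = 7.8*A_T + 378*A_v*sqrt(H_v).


7.8*A_T = 2207.79
sqrt(H_v) = 1.0927
378*A_v*sqrt(H_v) = 2567.5
Q = 2207.79 + 2567.5 = 4775.3 kW

4775.3 kW


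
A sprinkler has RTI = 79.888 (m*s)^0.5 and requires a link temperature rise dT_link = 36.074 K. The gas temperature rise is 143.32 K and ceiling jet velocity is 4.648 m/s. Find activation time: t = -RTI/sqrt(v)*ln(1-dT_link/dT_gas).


dT_link/dT_gas = 0.25170
ln(1 - 0.25170) = -0.28995
t = -79.888 / sqrt(4.648) * -0.28995 = 10.744 s

10.744 s


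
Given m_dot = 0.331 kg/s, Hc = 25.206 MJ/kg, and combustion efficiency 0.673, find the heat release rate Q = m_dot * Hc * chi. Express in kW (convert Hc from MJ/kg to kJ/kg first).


Hc = 25.206 MJ/kg = 25.206 * 1000 kJ/kg = 25206 kJ/kg
Q = 0.331 kg/s * 25206 kJ/kg * 0.673 = 5615.0 kW

5615.0 kW


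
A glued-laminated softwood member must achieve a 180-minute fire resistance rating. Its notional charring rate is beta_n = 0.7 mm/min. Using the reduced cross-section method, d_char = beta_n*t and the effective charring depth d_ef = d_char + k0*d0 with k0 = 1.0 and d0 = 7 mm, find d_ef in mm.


d_char = 0.7 * 180 = 126 mm
d_ef = 126 + 1.0*7 = 133 mm

133 mm


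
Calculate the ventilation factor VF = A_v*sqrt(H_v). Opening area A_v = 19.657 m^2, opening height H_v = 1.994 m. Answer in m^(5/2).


sqrt(H_v) = 1.4121
VF = 19.657 * 1.4121 = 27.757 m^(5/2)

27.757 m^(5/2)


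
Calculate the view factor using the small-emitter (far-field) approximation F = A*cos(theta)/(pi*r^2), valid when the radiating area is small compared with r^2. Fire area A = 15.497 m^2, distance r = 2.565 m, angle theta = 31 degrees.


cos(31 deg) = 0.85717
pi*r^2 = 20.669
F = 15.497 * 0.85717 / 20.669 = 0.64267

0.64267


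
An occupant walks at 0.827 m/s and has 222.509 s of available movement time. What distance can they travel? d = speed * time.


d = 0.827 * 222.509 = 184.01 m

184.01 m


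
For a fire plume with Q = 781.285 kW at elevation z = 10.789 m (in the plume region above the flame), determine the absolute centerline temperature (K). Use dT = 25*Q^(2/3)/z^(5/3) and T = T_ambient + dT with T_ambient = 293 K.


Q^(2/3) = 84.828
z^(5/3) = 52.679
dT = 25 * 84.828 / 52.679 = 40.257 K
T = 293 + 40.257 = 333.26 K

333.26 K


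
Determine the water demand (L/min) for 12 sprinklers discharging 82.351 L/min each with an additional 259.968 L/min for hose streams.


Sprinkler demand = 12 * 82.351 = 988.212 L/min
Total = 988.212 + 259.968 = 1248.18 L/min

1248.18 L/min


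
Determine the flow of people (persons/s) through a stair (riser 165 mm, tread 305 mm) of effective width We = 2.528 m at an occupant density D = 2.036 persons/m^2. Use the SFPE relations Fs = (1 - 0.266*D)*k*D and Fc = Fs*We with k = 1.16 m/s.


1 - 0.266*D = 1 - 0.266*2.036 = 0.45842
Fs = 0.45842 * 1.16 * 2.036 = 1.0827 persons/(s*m)
Fc = 1.0827 * 2.528 = 2.7370 persons/s

2.7370 persons/s


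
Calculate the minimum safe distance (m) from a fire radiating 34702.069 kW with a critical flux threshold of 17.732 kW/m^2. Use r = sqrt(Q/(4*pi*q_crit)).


4*pi*q_crit = 222.83
Q/(4*pi*q_crit) = 155.74
r = sqrt(155.74) = 12.479 m

12.479 m


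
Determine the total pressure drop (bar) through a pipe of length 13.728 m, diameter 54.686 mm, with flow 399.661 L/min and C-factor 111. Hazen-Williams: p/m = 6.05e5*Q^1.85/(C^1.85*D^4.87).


Q^1.85 = 65032
C^1.85 = 6079.2
D^4.87 = 2.9071e+08
p/m = 0.022263 bar/m
p_total = 0.022263 * 13.728 = 0.30562 bar

0.30562 bar


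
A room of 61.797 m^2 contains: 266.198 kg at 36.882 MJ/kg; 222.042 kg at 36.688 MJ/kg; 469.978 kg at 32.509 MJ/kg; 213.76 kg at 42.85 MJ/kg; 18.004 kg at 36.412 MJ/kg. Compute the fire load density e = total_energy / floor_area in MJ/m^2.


Total energy = 266.198*36.882 + 222.042*36.688 + 469.978*32.509 + 213.76*42.85 + 18.004*36.412
= 9817.915 + 8146.277 + 15278.51 + 9159.616 + 655.5616
= 43057.88 MJ
e = 43057.88 / 61.797 = 696.76 MJ/m^2

696.76 MJ/m^2


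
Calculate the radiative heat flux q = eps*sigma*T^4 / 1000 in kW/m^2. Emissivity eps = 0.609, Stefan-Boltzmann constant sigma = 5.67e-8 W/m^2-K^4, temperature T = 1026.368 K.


T^4 = 1.1097e+12
q = 0.609 * 5.67e-8 * 1.1097e+12 / 1000 = 38.319 kW/m^2

38.319 kW/m^2


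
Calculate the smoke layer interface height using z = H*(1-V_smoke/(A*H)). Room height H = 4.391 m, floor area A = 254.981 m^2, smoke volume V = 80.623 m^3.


V/(A*H) = 0.072009
1 - 0.072009 = 0.92799
z = 4.391 * 0.92799 = 4.0748 m

4.0748 m


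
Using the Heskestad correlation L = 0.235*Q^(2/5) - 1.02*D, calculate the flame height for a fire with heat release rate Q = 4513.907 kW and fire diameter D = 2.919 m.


Q^(2/5) = 28.961
0.235 * Q^(2/5) = 6.8060
1.02 * D = 2.9774
L = 3.8286 m

3.8286 m


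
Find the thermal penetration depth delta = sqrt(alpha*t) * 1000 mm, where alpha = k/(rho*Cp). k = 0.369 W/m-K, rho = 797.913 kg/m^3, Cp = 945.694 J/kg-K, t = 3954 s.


alpha = 0.369 / (797.913 * 945.694) = 4.8901e-07 m^2/s
alpha * t = 0.0019336
delta = sqrt(0.0019336) * 1000 = 43.972 mm

43.972 mm


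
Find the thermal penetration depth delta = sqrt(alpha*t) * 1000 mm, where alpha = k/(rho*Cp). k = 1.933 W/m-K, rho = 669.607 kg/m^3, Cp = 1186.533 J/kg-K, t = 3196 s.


alpha = 1.933 / (669.607 * 1186.533) = 2.4329e-06 m^2/s
alpha * t = 0.0077757
delta = sqrt(0.0077757) * 1000 = 88.180 mm

88.180 mm


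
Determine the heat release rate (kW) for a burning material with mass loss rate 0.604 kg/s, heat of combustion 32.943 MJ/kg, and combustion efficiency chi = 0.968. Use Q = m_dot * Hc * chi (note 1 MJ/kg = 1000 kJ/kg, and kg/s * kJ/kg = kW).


Hc = 32.943 MJ/kg = 32.943 * 1000 kJ/kg = 32943 kJ/kg
Q = 0.604 kg/s * 32943 kJ/kg * 0.968 = 19261 kW

19261 kW


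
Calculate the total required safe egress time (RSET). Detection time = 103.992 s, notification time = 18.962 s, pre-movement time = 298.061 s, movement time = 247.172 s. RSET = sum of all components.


Total = 103.992 + 18.962 + 298.061 + 247.172 = 668.187 s

668.187 s


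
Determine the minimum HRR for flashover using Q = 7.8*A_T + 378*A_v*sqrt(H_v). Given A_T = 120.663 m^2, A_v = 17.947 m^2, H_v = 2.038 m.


7.8*A_T = 941.17
sqrt(H_v) = 1.4276
378*A_v*sqrt(H_v) = 9684.7
Q = 941.17 + 9684.7 = 10626 kW

10626 kW


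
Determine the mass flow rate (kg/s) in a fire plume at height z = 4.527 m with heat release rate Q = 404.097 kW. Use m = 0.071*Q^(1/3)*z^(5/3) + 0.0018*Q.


Q^(1/3) = 7.3931
z^(5/3) = 12.388
First term = 0.071 * 7.3931 * 12.388 = 6.5029
Second term = 0.0018 * 404.097 = 0.72737
m = 7.2302 kg/s

7.2302 kg/s


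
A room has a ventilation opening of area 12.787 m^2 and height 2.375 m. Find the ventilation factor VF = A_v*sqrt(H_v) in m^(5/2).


sqrt(H_v) = 1.5411
VF = 12.787 * 1.5411 = 19.706 m^(5/2)

19.706 m^(5/2)


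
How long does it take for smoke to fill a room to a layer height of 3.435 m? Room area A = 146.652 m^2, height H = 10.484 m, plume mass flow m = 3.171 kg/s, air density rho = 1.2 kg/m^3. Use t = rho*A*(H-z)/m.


H - z = 7.049 m
t = 1.2 * 146.652 * 7.049 / 3.171 = 391.20 s

391.20 s


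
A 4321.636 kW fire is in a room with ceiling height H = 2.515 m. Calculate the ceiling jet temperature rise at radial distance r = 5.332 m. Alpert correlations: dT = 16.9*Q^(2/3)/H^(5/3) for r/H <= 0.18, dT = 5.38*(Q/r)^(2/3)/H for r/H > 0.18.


r/H = 5.332 / 2.515 = 2.1201
r/H > 0.18, so dT = 5.38*(Q/r)^(2/3)/H
Q/r = 810.51
(Q/r)^(2/3) = 86.930
dT = 5.38 * 86.930 / 2.515 = 185.96 K

185.96 K


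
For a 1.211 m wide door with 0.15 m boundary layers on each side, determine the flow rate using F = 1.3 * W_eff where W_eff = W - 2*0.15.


W_eff = 1.211 - 0.30 = 0.911 m
F = 1.3 * 0.911 = 1.1843 persons/s

1.1843 persons/s


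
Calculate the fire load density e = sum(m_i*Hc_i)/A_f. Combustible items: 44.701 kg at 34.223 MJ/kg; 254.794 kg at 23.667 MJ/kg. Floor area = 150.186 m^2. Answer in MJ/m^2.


Total energy = 44.701*34.223 + 254.794*23.667
= 1529.802 + 6030.210
= 7560.012 MJ
e = 7560.012 / 150.186 = 50.338 MJ/m^2

50.338 MJ/m^2


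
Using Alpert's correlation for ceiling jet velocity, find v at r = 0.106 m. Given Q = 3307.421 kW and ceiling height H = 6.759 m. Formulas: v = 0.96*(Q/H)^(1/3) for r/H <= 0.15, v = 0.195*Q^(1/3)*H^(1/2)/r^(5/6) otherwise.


r/H = 0.106 / 6.759 = 0.015683
r/H <= 0.15, so v = 0.96*(Q/H)^(1/3)
Q/H = 489.34
(Q/H)^(1/3) = 7.8802
v = 0.96 * 7.8802 = 7.5650 m/s

7.5650 m/s


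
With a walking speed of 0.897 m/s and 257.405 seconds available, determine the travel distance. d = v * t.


d = 0.897 * 257.405 = 230.89 m

230.89 m


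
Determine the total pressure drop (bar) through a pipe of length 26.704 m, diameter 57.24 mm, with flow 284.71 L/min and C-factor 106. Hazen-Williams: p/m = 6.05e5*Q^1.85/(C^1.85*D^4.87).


Q^1.85 = 34725
C^1.85 = 5582.3
D^4.87 = 3.6308e+08
p/m = 0.010365 bar/m
p_total = 0.010365 * 26.704 = 0.27680 bar

0.27680 bar


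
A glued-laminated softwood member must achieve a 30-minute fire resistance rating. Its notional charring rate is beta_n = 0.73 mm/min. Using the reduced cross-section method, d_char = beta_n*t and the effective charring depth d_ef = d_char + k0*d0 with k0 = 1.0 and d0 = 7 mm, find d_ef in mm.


d_char = 0.73 * 30 = 21.9 mm
d_ef = 21.9 + 1.0*7 = 28.9 mm

28.9 mm


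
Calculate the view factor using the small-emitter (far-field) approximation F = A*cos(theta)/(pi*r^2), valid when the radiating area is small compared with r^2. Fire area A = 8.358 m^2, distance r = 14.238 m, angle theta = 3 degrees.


cos(3 deg) = 0.99863
pi*r^2 = 636.87
F = 8.358 * 0.99863 / 636.87 = 0.013106

0.013106


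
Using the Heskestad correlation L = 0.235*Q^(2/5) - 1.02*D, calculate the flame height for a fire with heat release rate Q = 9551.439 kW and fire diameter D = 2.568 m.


Q^(2/5) = 39.087
0.235 * Q^(2/5) = 9.1853
1.02 * D = 2.6194
L = 6.5660 m

6.5660 m


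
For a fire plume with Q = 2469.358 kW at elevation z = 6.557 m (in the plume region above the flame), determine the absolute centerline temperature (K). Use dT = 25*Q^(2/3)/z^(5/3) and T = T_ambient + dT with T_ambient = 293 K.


Q^(2/3) = 182.69
z^(5/3) = 22.971
dT = 25 * 182.69 / 22.971 = 198.83 K
T = 293 + 198.83 = 491.83 K

491.83 K


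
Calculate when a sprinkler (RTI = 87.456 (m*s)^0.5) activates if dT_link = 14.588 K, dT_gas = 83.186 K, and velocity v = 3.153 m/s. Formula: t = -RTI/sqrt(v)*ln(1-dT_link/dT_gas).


dT_link/dT_gas = 0.17537
ln(1 - 0.17537) = -0.19282
t = -87.456 / sqrt(3.153) * -0.19282 = 9.4966 s

9.4966 s


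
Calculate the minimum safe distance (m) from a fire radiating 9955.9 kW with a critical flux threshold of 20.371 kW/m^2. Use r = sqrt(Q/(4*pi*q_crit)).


4*pi*q_crit = 255.99
Q/(4*pi*q_crit) = 38.892
r = sqrt(38.892) = 6.2363 m

6.2363 m


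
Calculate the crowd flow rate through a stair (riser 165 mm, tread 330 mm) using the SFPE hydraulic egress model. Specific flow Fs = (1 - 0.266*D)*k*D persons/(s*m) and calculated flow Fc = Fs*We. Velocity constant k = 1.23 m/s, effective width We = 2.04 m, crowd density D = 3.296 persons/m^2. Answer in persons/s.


1 - 0.266*D = 1 - 0.266*3.296 = 0.12326
Fs = 0.12326 * 1.23 * 3.296 = 0.49972 persons/(s*m)
Fc = 0.49972 * 2.04 = 1.0194 persons/s

1.0194 persons/s


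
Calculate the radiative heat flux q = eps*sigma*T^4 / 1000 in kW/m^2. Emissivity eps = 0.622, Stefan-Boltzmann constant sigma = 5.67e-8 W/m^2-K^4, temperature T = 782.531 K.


T^4 = 3.7498e+11
q = 0.622 * 5.67e-8 * 3.7498e+11 / 1000 = 13.225 kW/m^2

13.225 kW/m^2


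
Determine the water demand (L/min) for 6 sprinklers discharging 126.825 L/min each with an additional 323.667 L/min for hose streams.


Sprinkler demand = 6 * 126.825 = 760.95 L/min
Total = 760.95 + 323.667 = 1084.617 L/min

1084.617 L/min


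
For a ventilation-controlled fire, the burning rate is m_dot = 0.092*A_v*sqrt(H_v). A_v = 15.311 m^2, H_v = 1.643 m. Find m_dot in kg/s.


sqrt(H_v) = 1.2818
m_dot = 0.092 * 15.311 * 1.2818 = 1.8056 kg/s

1.8056 kg/s


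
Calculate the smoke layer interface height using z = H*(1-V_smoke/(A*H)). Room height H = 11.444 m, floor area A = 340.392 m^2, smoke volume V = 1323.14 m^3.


V/(A*H) = 0.33966
1 - 0.33966 = 0.66034
z = 11.444 * 0.66034 = 7.5569 m

7.5569 m


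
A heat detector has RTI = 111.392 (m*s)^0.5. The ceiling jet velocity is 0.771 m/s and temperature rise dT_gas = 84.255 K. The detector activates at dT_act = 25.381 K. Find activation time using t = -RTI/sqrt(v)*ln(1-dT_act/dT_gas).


dT_act/dT_gas = 0.30124
ln(1 - 0.30124) = -0.35845
t = -111.392 / sqrt(0.771) * -0.35845 = 45.473 s

45.473 s


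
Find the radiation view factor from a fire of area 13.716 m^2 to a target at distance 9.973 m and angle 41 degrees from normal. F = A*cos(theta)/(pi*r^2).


cos(41 deg) = 0.75471
pi*r^2 = 312.47
F = 13.716 * 0.75471 / 312.47 = 0.033129

0.033129


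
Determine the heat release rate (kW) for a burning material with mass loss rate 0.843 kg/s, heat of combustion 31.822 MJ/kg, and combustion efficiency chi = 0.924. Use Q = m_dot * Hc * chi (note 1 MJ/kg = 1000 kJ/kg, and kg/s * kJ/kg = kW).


Hc = 31.822 MJ/kg = 31.822 * 1000 kJ/kg = 31822 kJ/kg
Q = 0.843 kg/s * 31822 kJ/kg * 0.924 = 24787 kW

24787 kW


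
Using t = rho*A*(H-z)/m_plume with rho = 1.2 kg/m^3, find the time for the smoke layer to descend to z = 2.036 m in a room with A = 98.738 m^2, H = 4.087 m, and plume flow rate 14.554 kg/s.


H - z = 2.051 m
t = 1.2 * 98.738 * 2.051 / 14.554 = 16.697 s

16.697 s


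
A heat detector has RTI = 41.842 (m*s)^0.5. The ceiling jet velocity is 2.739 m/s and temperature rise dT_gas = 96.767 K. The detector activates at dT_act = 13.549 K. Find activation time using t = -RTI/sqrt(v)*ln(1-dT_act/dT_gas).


dT_act/dT_gas = 0.14002
ln(1 - 0.14002) = -0.15084
t = -41.842 / sqrt(2.739) * -0.15084 = 3.8136 s

3.8136 s


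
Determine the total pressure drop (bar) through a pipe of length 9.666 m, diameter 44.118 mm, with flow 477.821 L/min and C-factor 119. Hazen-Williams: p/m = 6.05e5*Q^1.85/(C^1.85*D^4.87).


Q^1.85 = 90498
C^1.85 = 6914.5
D^4.87 = 1.0216e+08
p/m = 0.077510 bar/m
p_total = 0.077510 * 9.666 = 0.74921 bar

0.74921 bar


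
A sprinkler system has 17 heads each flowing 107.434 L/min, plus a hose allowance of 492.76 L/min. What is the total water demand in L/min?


Sprinkler demand = 17 * 107.434 = 1826.378 L/min
Total = 1826.378 + 492.76 = 2319.138 L/min

2319.138 L/min


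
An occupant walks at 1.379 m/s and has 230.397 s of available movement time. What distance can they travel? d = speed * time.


d = 1.379 * 230.397 = 317.72 m

317.72 m


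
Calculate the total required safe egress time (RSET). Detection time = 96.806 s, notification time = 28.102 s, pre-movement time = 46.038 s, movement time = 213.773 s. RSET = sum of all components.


Total = 96.806 + 28.102 + 46.038 + 213.773 = 384.719 s

384.719 s


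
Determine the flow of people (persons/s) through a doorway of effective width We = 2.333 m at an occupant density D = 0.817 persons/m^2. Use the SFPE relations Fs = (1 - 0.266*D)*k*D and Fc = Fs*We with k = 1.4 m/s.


1 - 0.266*D = 1 - 0.266*0.817 = 0.78268
Fs = 0.78268 * 1.4 * 0.817 = 0.89523 persons/(s*m)
Fc = 0.89523 * 2.333 = 2.0886 persons/s

2.0886 persons/s


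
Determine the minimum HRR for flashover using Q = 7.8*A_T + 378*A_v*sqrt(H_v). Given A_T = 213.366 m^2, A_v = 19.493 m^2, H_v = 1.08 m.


7.8*A_T = 1664.3
sqrt(H_v) = 1.0392
378*A_v*sqrt(H_v) = 7657.4
Q = 1664.3 + 7657.4 = 9321.7 kW

9321.7 kW


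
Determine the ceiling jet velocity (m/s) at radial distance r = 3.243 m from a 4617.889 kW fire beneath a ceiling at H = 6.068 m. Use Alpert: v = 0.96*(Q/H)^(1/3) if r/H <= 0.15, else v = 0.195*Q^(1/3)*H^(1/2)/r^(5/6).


r/H = 3.243 / 6.068 = 0.53444
r/H > 0.15, so v = 0.195*Q^(1/3)*H^(1/2)/r^(5/6)
Q^(1/3) = 16.653
H^(1/2) = 2.4633
r^(5/6) = 2.6656
v = 0.195 * 16.653 * 2.4633 / 2.6656 = 3.0009 m/s

3.0009 m/s


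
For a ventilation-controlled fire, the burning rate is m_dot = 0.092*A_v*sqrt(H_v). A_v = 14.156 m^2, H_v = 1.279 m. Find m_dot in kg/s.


sqrt(H_v) = 1.1309
m_dot = 0.092 * 14.156 * 1.1309 = 1.4729 kg/s

1.4729 kg/s


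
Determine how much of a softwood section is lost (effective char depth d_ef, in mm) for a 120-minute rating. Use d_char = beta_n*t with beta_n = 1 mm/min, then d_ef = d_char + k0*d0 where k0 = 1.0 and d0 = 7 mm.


d_char = 1 * 120 = 120 mm
d_ef = 120 + 1.0*7 = 127 mm

127 mm


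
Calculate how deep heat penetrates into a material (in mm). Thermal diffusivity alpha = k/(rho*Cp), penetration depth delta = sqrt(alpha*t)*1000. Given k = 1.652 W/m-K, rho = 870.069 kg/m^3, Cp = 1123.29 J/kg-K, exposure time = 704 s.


alpha = 1.652 / (870.069 * 1123.29) = 1.6903e-06 m^2/s
alpha * t = 0.0011900
delta = sqrt(0.0011900) * 1000 = 34.496 mm

34.496 mm


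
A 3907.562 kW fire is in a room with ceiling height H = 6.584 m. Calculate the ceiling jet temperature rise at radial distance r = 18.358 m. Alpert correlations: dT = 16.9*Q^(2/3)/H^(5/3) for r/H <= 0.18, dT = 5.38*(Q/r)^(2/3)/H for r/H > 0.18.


r/H = 18.358 / 6.584 = 2.7883
r/H > 0.18, so dT = 5.38*(Q/r)^(2/3)/H
Q/r = 212.85
(Q/r)^(2/3) = 35.650
dT = 5.38 * 35.650 / 6.584 = 29.130 K

29.130 K


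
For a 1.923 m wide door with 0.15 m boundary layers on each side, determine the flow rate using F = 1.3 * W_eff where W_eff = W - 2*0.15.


W_eff = 1.923 - 0.30 = 1.623 m
F = 1.3 * 1.623 = 2.1099 persons/s

2.1099 persons/s


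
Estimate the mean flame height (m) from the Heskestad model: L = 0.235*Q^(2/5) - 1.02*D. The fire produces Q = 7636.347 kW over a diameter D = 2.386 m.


Q^(2/5) = 35.740
0.235 * Q^(2/5) = 8.3989
1.02 * D = 2.4337
L = 5.9652 m

5.9652 m


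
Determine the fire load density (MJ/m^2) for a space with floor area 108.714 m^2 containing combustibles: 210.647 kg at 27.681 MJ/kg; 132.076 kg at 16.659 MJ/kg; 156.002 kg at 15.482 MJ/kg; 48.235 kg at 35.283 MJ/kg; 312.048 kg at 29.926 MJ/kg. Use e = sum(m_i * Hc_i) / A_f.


Total energy = 210.647*27.681 + 132.076*16.659 + 156.002*15.482 + 48.235*35.283 + 312.048*29.926
= 5830.920 + 2200.254 + 2415.223 + 1701.876 + 9338.348
= 21486.62 MJ
e = 21486.62 / 108.714 = 197.64 MJ/m^2

197.64 MJ/m^2


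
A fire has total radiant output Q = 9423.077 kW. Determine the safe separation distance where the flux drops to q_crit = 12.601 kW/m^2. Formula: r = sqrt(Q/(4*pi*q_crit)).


4*pi*q_crit = 158.35
Q/(4*pi*q_crit) = 59.508
r = sqrt(59.508) = 7.7142 m

7.7142 m


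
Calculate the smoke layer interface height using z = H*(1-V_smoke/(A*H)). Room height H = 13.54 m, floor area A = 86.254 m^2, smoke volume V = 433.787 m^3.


V/(A*H) = 0.37143
1 - 0.37143 = 0.62857
z = 13.54 * 0.62857 = 8.5108 m

8.5108 m


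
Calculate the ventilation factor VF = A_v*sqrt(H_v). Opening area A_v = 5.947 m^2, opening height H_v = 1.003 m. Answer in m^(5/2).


sqrt(H_v) = 1.0015
VF = 5.947 * 1.0015 = 5.9559 m^(5/2)

5.9559 m^(5/2)


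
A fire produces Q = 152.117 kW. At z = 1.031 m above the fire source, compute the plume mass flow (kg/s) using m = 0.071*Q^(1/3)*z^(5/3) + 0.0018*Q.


Q^(1/3) = 5.3382
z^(5/3) = 1.0522
First term = 0.071 * 5.3382 * 1.0522 = 0.39879
Second term = 0.0018 * 152.117 = 0.27381
m = 0.67260 kg/s

0.67260 kg/s
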